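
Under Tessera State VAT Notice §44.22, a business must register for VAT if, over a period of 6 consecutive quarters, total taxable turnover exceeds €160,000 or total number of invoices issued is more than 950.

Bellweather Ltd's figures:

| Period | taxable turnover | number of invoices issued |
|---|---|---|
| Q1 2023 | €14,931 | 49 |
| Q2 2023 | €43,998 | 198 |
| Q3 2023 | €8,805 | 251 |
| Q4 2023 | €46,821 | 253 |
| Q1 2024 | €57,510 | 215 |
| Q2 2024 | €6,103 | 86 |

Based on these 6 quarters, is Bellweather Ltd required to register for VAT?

Total taxable turnover: €14,931 + €43,998 + €8,805 + €46,821 + €57,510 + €6,103 = €178,168 (> €160,000).
Total number of invoices issued: 49 + 198 + 251 + 253 + 215 + 86 = 1,052 (> 950).
The test is 'or': at least one threshold is exceeded.

Yes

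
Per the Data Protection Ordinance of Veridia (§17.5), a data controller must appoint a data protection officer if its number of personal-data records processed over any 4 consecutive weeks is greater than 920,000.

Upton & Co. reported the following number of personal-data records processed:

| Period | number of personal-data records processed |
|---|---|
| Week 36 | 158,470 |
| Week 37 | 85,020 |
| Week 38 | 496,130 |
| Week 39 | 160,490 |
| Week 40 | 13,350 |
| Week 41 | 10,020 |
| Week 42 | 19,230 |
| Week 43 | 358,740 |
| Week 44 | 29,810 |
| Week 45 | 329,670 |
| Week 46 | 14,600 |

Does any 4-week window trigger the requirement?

Week 36–Week 39: 158,470 + 85,020 + 496,130 + 160,490 = 900,110 (under)
Week 37–Week 40: 85,020 + 496,130 + 160,490 + 13,350 = 754,990 (under)
Week 38–Week 41: 496,130 + 160,490 + 13,350 + 10,020 = 679,990 (under)
Week 39–Week 42: 160,490 + 13,350 + 10,020 + 19,230 = 203,090 (under)
Week 40–Week 43: 13,350 + 10,020 + 19,230 + 358,740 = 401,340 (under)
Week 41–Week 44: 10,020 + 19,230 + 358,740 + 29,810 = 417,800 (under)
Week 42–Week 45: 19,230 + 358,740 + 29,810 + 329,670 = 737,450 (under)
Week 43–Week 46: 358,740 + 29,810 + 329,670 + 14,600 = 732,820 (under)
No window exceeds 920,000.

No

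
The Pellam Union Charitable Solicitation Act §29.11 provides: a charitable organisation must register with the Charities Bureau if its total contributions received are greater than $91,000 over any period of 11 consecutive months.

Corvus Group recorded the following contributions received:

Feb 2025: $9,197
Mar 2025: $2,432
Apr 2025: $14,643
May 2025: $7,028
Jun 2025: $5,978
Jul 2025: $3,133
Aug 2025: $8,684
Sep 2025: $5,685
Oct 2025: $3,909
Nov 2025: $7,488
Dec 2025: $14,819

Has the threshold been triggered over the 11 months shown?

Total contributions received: $9,197 + $2,432 + $14,643 + $7,028 + $5,978 + $3,133 + $8,684 + $5,685 + $3,909 + $7,488 + $14,819 = $82,996.
$82,996 ≤ $91,000, so the threshold is not exceeded.

No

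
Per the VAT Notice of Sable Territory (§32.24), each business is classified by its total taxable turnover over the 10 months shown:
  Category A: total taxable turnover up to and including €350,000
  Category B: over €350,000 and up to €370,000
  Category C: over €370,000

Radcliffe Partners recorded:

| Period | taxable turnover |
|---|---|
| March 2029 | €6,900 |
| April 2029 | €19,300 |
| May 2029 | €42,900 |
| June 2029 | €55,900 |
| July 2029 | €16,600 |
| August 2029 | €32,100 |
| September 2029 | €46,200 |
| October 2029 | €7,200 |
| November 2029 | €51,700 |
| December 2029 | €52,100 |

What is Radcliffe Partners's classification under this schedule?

Total taxable turnover: €6,900 + €19,300 + €42,900 + €55,900 + €16,600 + €32,100 + €46,200 + €7,200 + €51,700 + €52,100 = €330,900.
€330,900 ≤ €350,000, so Category A applies.

Category A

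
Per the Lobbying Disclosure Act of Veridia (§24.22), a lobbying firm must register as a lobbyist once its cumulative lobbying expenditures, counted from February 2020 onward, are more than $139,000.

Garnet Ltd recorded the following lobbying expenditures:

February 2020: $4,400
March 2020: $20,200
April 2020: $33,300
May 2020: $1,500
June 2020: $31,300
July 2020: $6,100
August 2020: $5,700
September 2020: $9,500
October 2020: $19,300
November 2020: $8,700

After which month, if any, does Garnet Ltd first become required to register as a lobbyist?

Through February 2020: $4,400
Through March 2020: $24,600
Through April 2020: $57,900
Through May 2020: $59,400
Through June 2020: $90,700
Through July 2020: $96,800
Through August 2020: $102,500
Through September 2020: $112,000
Through October 2020: $131,300
Through November 2020: $140,000 ← exceeds threshold

November 2020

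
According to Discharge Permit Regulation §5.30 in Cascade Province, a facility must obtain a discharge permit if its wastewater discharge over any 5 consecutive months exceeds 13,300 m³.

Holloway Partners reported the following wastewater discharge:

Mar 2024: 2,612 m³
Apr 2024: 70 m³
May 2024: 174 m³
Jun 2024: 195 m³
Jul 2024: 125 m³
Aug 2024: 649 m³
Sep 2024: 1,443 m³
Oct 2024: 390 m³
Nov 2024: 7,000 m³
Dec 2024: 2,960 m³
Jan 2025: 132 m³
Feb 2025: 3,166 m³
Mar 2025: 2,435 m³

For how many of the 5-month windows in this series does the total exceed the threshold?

Mar 2024–Jul 2024: 2,612 m³ + 70 m³ + 174 m³ + 195 m³ + 125 m³ = 3,176 m³ (under)
Apr 2024–Aug 2024: 70 m³ + 174 m³ + 195 m³ + 125 m³ + 649 m³ = 1,213 m³ (under)
May 2024–Sep 2024: 174 m³ + 195 m³ + 125 m³ + 649 m³ + 1,443 m³ = 2,586 m³ (under)
Jun 2024–Oct 2024: 195 m³ + 125 m³ + 649 m³ + 1,443 m³ + 390 m³ = 2,802 m³ (under)
Jul 2024–Nov 2024: 125 m³ + 649 m³ + 1,443 m³ + 390 m³ + 7,000 m³ = 9,607 m³ (under)
Aug 2024–Dec 2024: 649 m³ + 1,443 m³ + 390 m³ + 7,000 m³ + 2,960 m³ = 12,442 m³ (under)
Sep 2024–Jan 2025: 1,443 m³ + 390 m³ + 7,000 m³ + 2,960 m³ + 132 m³ = 11,925 m³ (under)
Oct 2024–Feb 2025: 390 m³ + 7,000 m³ + 2,960 m³ + 132 m³ + 3,166 m³ = 13,648 m³ (over)
Nov 2024–Mar 2025: 7,000 m³ + 2,960 m³ + 132 m³ + 3,166 m³ + 2,435 m³ = 15,693 m³ (over)
2 windows exceed the threshold.

2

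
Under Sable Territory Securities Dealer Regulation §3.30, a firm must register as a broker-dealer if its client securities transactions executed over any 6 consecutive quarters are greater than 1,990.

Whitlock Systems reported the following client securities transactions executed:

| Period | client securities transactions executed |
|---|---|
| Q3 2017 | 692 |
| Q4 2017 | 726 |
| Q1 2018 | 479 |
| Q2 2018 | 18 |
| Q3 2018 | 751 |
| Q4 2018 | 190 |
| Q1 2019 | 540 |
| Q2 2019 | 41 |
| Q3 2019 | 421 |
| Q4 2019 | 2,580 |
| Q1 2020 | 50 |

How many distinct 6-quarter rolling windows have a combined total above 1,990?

Q3 2017–Q4 2018: 692 + 726 + 479 + 18 + 751 + 190 = 2,856 (over)
Q4 2017–Q1 2019: 726 + 479 + 18 + 751 + 190 + 540 = 2,704 (over)
Q1 2018–Q2 2019: 479 + 18 + 751 + 190 + 540 + 41 = 2,019 (over)
Q2 2018–Q3 2019: 18 + 751 + 190 + 540 + 41 + 421 = 1,961 (under)
Q3 2018–Q4 2019: 751 + 190 + 540 + 41 + 421 + 2,580 = 4,523 (over)
Q4 2018–Q1 2020: 190 + 540 + 41 + 421 + 2,580 + 50 = 3,822 (over)
5 windows exceed the threshold.

5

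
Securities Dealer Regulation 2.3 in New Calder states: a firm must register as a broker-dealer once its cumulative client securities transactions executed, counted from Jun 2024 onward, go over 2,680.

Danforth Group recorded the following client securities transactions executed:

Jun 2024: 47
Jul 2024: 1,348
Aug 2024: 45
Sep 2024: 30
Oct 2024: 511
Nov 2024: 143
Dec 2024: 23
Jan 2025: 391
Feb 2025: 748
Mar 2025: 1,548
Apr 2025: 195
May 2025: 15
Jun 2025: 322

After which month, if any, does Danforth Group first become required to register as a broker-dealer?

Through Jun 2024: 47
Through Jul 2024: 1,395
Through Aug 2024: 1,440
Through Sep 2024: 1,470
Through Oct 2024: 1,981
Through Nov 2024: 2,124
Through Dec 2024: 2,147
Through Jan 2025: 2,538
Through Feb 2025: 3,286 ← exceeds threshold

Feb 2025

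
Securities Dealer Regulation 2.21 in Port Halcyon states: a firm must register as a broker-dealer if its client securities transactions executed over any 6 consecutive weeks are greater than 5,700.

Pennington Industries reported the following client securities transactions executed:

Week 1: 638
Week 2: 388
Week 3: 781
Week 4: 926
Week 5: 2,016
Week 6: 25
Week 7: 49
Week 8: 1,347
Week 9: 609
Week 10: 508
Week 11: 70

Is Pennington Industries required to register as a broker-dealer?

No

Week 1–Week 6: 638 + 388 + 781 + 926 + 2,016 + 25 = 4,774 (under)
Week 2–Week 7: 388 + 781 + 926 + 2,016 + 25 + 49 = 4,185 (under)
Week 3–Week 8: 781 + 926 + 2,016 + 25 + 49 + 1,347 = 5,144 (under)
Week 4–Week 9: 926 + 2,016 + 25 + 49 + 1,347 + 609 = 4,972 (under)
Week 5–Week 10: 2,016 + 25 + 49 + 1,347 + 609 + 508 = 4,554 (under)
Week 6–Week 11: 25 + 49 + 1,347 + 609 + 508 + 70 = 2,608 (under)
No window exceeds 5,700.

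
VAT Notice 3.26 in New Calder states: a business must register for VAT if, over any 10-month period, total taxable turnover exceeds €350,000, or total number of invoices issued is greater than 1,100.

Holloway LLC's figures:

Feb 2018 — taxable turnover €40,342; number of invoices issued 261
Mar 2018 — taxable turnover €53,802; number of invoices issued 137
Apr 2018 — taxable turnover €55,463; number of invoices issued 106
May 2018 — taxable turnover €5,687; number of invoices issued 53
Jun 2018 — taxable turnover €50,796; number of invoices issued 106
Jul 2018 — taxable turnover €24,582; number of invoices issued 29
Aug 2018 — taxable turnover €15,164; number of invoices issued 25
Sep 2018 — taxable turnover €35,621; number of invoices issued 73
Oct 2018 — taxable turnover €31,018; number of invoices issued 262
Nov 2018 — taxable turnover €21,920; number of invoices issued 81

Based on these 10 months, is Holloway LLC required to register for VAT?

Total taxable turnover: €40,342 + €53,802 + €55,463 + €5,687 + €50,796 + €24,582 + €15,164 + €35,621 + €31,018 + €21,920 = €334,395 (≤ €350,000).
Total number of invoices issued: 261 + 137 + 106 + 53 + 106 + 29 + 25 + 73 + 262 + 81 = 1,133 (> 1,100).
The test is 'or': at least one threshold is exceeded.

Yes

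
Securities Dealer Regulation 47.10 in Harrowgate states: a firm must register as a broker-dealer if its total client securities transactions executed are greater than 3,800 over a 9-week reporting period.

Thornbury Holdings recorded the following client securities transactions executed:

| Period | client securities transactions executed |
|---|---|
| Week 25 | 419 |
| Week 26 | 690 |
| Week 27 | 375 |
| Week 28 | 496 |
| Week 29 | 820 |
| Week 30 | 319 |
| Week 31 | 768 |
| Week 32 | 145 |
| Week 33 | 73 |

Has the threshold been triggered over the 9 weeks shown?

Yes

Total client securities transactions executed: 419 + 690 + 375 + 496 + 820 + 319 + 768 + 145 + 73 = 4,105.
4,105 > 3,800, so the threshold is exceeded.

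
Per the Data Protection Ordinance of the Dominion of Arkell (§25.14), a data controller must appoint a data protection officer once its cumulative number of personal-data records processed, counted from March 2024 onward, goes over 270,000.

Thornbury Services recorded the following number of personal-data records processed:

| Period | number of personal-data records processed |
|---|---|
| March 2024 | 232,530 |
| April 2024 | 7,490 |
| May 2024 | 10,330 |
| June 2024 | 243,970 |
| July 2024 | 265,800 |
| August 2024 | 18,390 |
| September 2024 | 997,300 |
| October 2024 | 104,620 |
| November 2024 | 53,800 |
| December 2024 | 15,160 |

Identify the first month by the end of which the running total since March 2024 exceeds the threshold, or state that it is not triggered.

June 2024

Through March 2024: 232,530
Through April 2024: 240,020
Through May 2024: 250,350
Through June 2024: 494,320 ← exceeds threshold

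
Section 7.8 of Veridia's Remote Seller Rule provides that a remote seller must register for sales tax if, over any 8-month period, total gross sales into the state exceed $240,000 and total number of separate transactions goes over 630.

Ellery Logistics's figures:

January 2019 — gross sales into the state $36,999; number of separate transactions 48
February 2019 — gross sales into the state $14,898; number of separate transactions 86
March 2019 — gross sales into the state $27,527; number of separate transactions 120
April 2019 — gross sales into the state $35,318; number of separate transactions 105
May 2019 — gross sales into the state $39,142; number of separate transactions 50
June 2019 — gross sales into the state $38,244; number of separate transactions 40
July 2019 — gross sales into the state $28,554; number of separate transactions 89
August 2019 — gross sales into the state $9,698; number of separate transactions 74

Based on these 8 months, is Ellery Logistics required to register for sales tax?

Total gross sales into the state: $36,999 + $14,898 + $27,527 + $35,318 + $39,142 + $38,244 + $28,554 + $9,698 = $230,380 (≤ $240,000).
Total number of separate transactions: 48 + 86 + 120 + 105 + 50 + 40 + 89 + 74 = 612 (≤ 630).
The test is 'and': the rule requires both, and at least one is not exceeded.

No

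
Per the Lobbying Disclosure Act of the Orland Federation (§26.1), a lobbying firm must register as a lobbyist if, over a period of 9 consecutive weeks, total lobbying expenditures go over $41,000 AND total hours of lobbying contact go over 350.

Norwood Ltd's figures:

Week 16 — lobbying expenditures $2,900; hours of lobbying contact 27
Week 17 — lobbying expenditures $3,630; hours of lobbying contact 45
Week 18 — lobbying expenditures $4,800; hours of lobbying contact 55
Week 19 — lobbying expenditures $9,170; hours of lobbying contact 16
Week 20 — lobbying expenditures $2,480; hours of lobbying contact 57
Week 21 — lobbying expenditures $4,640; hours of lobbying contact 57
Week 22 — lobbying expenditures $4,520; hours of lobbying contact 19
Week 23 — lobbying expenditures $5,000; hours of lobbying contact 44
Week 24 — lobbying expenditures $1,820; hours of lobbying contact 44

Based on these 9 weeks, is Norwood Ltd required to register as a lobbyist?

No

Total lobbying expenditures: $2,900 + $3,630 + $4,800 + $9,170 + $2,480 + $4,640 + $4,520 + $5,000 + $1,820 = $38,960 (≤ $41,000).
Total hours of lobbying contact: 27 + 45 + 55 + 16 + 57 + 57 + 19 + 44 + 44 = 364 (> 350).
The test is 'and': the rule requires both, and at least one is not exceeded.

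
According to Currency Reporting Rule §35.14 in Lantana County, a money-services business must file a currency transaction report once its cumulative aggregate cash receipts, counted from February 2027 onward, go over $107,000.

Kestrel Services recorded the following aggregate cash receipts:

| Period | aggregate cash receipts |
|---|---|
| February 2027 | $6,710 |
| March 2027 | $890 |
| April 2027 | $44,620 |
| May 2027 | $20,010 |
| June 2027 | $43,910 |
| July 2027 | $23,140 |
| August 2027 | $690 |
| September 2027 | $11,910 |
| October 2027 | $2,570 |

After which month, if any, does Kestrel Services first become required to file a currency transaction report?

Through February 2027: $6,710
Through March 2027: $7,600
Through April 2027: $52,220
Through May 2027: $72,230
Through June 2027: $116,140 ← exceeds threshold

June 2027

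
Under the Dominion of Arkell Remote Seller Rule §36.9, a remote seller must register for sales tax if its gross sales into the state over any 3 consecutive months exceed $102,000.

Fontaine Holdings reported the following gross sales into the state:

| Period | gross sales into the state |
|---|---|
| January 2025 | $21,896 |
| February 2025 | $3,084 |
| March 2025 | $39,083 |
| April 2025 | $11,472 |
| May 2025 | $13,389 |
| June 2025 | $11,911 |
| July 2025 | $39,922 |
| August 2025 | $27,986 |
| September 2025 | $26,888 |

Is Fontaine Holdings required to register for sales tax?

January 2025–March 2025: $21,896 + $3,084 + $39,083 = $64,063 (under)
February 2025–April 2025: $3,084 + $39,083 + $11,472 = $53,639 (under)
March 2025–May 2025: $39,083 + $11,472 + $13,389 = $63,944 (under)
April 2025–June 2025: $11,472 + $13,389 + $11,911 = $36,772 (under)
May 2025–July 2025: $13,389 + $11,911 + $39,922 = $65,222 (under)
June 2025–August 2025: $11,911 + $39,922 + $27,986 = $79,819 (under)
July 2025–September 2025: $39,922 + $27,986 + $26,888 = $94,796 (under)
No window exceeds $102,000.

No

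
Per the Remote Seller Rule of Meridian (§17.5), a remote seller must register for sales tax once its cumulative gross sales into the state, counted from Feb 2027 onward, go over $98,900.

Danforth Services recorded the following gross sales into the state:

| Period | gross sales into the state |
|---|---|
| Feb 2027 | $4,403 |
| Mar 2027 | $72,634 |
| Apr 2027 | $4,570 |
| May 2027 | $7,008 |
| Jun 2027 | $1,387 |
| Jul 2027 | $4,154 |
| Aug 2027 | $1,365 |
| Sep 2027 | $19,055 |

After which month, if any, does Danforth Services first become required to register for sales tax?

Through Feb 2027: $4,403
Through Mar 2027: $77,037
Through Apr 2027: $81,607
Through May 2027: $88,615
Through Jun 2027: $90,002
Through Jul 2027: $94,156
Through Aug 2027: $95,521
Through Sep 2027: $114,576 ← exceeds threshold

Sep 2027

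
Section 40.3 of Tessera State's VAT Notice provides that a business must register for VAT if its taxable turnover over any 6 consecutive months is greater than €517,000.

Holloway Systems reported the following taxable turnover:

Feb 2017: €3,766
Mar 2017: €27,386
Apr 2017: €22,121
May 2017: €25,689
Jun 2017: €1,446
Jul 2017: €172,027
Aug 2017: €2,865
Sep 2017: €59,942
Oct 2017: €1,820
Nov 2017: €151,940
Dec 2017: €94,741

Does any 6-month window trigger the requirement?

No

Feb 2017–Jul 2017: €3,766 + €27,386 + €22,121 + €25,689 + €1,446 + €172,027 = €252,435 (under)
Mar 2017–Aug 2017: €27,386 + €22,121 + €25,689 + €1,446 + €172,027 + €2,865 = €251,534 (under)
Apr 2017–Sep 2017: €22,121 + €25,689 + €1,446 + €172,027 + €2,865 + €59,942 = €284,090 (under)
May 2017–Oct 2017: €25,689 + €1,446 + €172,027 + €2,865 + €59,942 + €1,820 = €263,789 (under)
Jun 2017–Nov 2017: €1,446 + €172,027 + €2,865 + €59,942 + €1,820 + €151,940 = €390,040 (under)
Jul 2017–Dec 2017: €172,027 + €2,865 + €59,942 + €1,820 + €151,940 + €94,741 = €483,335 (under)
No window exceeds €517,000.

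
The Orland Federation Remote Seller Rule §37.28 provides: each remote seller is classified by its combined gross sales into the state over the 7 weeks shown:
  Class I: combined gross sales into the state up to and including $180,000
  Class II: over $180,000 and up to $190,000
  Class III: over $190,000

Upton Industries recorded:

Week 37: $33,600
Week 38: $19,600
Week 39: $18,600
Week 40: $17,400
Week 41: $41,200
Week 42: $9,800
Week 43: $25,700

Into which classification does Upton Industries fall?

Class I

Combined gross sales into the state: $33,600 + $19,600 + $18,600 + $17,400 + $41,200 + $9,800 + $25,700 = $165,900.
$165,900 ≤ $180,000, so Class I applies.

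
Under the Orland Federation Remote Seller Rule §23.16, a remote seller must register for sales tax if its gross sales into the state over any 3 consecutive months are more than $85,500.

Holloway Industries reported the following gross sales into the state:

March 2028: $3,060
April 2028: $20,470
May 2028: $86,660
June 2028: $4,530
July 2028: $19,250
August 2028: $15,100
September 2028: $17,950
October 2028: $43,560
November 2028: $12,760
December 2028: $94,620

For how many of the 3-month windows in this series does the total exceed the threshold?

March 2028–May 2028: $3,060 + $20,470 + $86,660 = $110,190 (over)
April 2028–June 2028: $20,470 + $86,660 + $4,530 = $111,660 (over)
May 2028–July 2028: $86,660 + $4,530 + $19,250 = $110,440 (over)
June 2028–August 2028: $4,530 + $19,250 + $15,100 = $38,880 (under)
July 2028–September 2028: $19,250 + $15,100 + $17,950 = $52,300 (under)
August 2028–October 2028: $15,100 + $17,950 + $43,560 = $76,610 (under)
September 2028–November 2028: $17,950 + $43,560 + $12,760 = $74,270 (under)
October 2028–December 2028: $43,560 + $12,760 + $94,620 = $150,940 (over)
4 windows exceed the threshold.

4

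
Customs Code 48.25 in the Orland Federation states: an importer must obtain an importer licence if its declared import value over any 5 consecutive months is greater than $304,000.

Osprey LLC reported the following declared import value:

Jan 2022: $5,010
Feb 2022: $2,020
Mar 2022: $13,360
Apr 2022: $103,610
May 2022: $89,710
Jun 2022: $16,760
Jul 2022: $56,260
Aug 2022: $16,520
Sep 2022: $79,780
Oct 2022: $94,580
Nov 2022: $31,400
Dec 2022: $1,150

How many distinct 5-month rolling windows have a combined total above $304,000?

0

Jan 2022–May 2022: $5,010 + $2,020 + $13,360 + $103,610 + $89,710 = $213,710 (under)
Feb 2022–Jun 2022: $2,020 + $13,360 + $103,610 + $89,710 + $16,760 = $225,460 (under)
Mar 2022–Jul 2022: $13,360 + $103,610 + $89,710 + $16,760 + $56,260 = $279,700 (under)
Apr 2022–Aug 2022: $103,610 + $89,710 + $16,760 + $56,260 + $16,520 = $282,860 (under)
May 2022–Sep 2022: $89,710 + $16,760 + $56,260 + $16,520 + $79,780 = $259,030 (under)
Jun 2022–Oct 2022: $16,760 + $56,260 + $16,520 + $79,780 + $94,580 = $263,900 (under)
Jul 2022–Nov 2022: $56,260 + $16,520 + $79,780 + $94,580 + $31,400 = $278,540 (under)
Aug 2022–Dec 2022: $16,520 + $79,780 + $94,580 + $31,400 + $1,150 = $223,430 (under)
0 windows exceed the threshold.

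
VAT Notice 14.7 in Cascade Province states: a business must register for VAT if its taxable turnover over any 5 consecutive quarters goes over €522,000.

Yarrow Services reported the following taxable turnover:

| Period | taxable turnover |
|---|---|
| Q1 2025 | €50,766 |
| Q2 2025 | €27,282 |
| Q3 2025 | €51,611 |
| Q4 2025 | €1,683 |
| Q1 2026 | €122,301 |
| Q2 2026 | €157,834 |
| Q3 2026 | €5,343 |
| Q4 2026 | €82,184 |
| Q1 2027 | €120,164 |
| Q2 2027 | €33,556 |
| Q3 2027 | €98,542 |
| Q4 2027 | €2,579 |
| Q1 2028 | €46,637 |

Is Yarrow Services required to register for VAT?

Q1 2025–Q1 2026: €50,766 + €27,282 + €51,611 + €1,683 + €122,301 = €253,643 (under)
Q2 2025–Q2 2026: €27,282 + €51,611 + €1,683 + €122,301 + €157,834 = €360,711 (under)
Q3 2025–Q3 2026: €51,611 + €1,683 + €122,301 + €157,834 + €5,343 = €338,772 (under)
Q4 2025–Q4 2026: €1,683 + €122,301 + €157,834 + €5,343 + €82,184 = €369,345 (under)
Q1 2026–Q1 2027: €122,301 + €157,834 + €5,343 + €82,184 + €120,164 = €487,826 (under)
Q2 2026–Q2 2027: €157,834 + €5,343 + €82,184 + €120,164 + €33,556 = €399,081 (under)
Q3 2026–Q3 2027: €5,343 + €82,184 + €120,164 + €33,556 + €98,542 = €339,789 (under)
Q4 2026–Q4 2027: €82,184 + €120,164 + €33,556 + €98,542 + €2,579 = €337,025 (under)
Q1 2027–Q1 2028: €120,164 + €33,556 + €98,542 + €2,579 + €46,637 = €301,478 (under)
No window exceeds €522,000.

No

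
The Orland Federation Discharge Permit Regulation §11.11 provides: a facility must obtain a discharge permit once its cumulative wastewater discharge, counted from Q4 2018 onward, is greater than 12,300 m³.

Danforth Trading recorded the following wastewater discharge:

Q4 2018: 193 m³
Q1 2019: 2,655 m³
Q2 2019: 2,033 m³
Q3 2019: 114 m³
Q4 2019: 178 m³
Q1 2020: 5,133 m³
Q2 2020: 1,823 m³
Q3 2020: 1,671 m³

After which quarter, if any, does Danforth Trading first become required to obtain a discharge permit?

Through Q4 2018: 193 m³
Through Q1 2019: 2,848 m³
Through Q2 2019: 4,881 m³
Through Q3 2019: 4,995 m³
Through Q4 2019: 5,173 m³
Through Q1 2020: 10,306 m³
Through Q2 2020: 12,129 m³
Through Q3 2020: 13,800 m³ ← exceeds threshold

Q3 2020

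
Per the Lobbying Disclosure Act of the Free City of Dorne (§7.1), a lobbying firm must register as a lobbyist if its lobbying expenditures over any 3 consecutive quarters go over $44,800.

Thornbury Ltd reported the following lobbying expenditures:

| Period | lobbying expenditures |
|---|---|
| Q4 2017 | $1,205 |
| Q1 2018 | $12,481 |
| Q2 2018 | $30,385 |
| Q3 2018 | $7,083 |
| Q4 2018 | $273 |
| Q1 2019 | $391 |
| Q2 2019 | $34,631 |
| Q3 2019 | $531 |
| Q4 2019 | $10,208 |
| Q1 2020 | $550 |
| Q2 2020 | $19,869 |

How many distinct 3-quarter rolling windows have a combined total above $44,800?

Q4 2017–Q2 2018: $1,205 + $12,481 + $30,385 = $44,071 (under)
Q1 2018–Q3 2018: $12,481 + $30,385 + $7,083 = $49,949 (over)
Q2 2018–Q4 2018: $30,385 + $7,083 + $273 = $37,741 (under)
Q3 2018–Q1 2019: $7,083 + $273 + $391 = $7,747 (under)
Q4 2018–Q2 2019: $273 + $391 + $34,631 = $35,295 (under)
Q1 2019–Q3 2019: $391 + $34,631 + $531 = $35,553 (under)
Q2 2019–Q4 2019: $34,631 + $531 + $10,208 = $45,370 (over)
Q3 2019–Q1 2020: $531 + $10,208 + $550 = $11,289 (under)
Q4 2019–Q2 2020: $10,208 + $550 + $19,869 = $30,627 (under)
2 windows exceed the threshold.

2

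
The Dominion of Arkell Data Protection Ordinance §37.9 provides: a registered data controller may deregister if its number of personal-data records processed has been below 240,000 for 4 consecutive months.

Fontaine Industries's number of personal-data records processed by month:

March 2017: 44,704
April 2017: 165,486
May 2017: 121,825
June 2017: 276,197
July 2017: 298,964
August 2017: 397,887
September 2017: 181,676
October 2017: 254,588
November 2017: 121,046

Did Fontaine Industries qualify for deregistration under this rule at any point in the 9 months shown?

Months below 240,000: March 2017, April 2017, May 2017, September 2017, November 2017.
Longest run of consecutive months below the threshold: 3.
3 < 4, so Fontaine Industries never became eligible.

No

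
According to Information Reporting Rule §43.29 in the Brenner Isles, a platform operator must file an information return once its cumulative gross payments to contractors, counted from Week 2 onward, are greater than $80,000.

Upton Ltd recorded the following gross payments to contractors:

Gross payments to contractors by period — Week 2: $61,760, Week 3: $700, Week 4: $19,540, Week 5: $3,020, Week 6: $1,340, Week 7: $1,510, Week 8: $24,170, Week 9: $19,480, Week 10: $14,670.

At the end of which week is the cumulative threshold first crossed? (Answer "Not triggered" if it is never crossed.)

Week 4

Through Week 2: $61,760
Through Week 3: $62,460
Through Week 4: $82,000 ← exceeds threshold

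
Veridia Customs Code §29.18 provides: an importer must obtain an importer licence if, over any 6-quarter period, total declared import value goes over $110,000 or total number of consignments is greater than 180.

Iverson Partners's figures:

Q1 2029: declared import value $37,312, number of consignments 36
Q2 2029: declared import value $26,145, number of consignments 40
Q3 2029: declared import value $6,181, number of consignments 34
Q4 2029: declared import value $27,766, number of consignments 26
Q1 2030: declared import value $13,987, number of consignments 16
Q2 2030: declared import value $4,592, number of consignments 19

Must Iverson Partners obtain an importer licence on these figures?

Yes

Total declared import value: $37,312 + $26,145 + $6,181 + $27,766 + $13,987 + $4,592 = $115,983 (> $110,000).
Total number of consignments: 36 + 40 + 34 + 26 + 16 + 19 = 171 (≤ 180).
The test is 'or': at least one threshold is exceeded.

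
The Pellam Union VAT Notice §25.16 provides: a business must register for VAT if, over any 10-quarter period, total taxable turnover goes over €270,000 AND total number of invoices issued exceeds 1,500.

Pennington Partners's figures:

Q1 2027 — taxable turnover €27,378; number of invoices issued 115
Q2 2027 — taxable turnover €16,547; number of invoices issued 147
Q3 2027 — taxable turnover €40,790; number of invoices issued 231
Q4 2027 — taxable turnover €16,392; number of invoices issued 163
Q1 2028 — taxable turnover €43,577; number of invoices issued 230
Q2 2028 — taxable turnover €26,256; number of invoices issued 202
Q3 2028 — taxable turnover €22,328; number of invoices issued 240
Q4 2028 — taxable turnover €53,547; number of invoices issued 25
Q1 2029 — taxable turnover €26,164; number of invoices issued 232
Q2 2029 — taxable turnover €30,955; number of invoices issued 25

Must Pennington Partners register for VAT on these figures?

Total taxable turnover: €27,378 + €16,547 + €40,790 + €16,392 + €43,577 + €26,256 + €22,328 + €53,547 + €26,164 + €30,955 = €303,934 (> €270,000).
Total number of invoices issued: 115 + 147 + 231 + 163 + 230 + 202 + 240 + 25 + 232 + 25 = 1,610 (> 1,500).
The test is 'and': both thresholds are exceeded.

Yes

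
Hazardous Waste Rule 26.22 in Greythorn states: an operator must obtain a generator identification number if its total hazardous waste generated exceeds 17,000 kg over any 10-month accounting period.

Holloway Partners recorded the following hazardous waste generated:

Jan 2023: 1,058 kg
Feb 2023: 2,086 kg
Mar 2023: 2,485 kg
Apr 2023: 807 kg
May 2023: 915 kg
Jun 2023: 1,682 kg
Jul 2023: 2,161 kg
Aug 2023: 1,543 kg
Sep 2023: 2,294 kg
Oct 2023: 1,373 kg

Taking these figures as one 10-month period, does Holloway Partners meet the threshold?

Total hazardous waste generated: 1,058 kg + 2,086 kg + 2,485 kg + 807 kg + 915 kg + 1,682 kg + 2,161 kg + 1,543 kg + 2,294 kg + 1,373 kg = 16,404 kg.
16,404 kg ≤ 17,000 kg, so the threshold is not exceeded.

No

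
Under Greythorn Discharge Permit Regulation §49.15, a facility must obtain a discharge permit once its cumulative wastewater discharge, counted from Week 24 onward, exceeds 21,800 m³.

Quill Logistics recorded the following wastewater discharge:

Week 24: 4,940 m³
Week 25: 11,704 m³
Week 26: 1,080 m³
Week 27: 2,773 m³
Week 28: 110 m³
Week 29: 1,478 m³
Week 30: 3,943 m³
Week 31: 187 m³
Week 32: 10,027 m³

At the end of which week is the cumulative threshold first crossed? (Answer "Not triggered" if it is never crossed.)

Through Week 24: 4,940 m³
Through Week 25: 16,644 m³
Through Week 26: 17,724 m³
Through Week 27: 20,497 m³
Through Week 28: 20,607 m³
Through Week 29: 22,085 m³ ← exceeds threshold

Week 29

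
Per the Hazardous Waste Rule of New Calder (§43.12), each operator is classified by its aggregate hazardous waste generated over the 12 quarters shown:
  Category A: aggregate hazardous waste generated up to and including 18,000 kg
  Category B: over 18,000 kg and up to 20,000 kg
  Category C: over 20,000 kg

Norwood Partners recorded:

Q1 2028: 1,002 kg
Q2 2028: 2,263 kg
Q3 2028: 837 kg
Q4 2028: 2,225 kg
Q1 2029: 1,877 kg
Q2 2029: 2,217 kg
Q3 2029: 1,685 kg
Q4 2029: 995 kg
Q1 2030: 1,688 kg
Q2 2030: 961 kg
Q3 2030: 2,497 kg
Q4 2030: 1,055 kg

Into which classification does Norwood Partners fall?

Category B

Aggregate hazardous waste generated: 1,002 kg + 2,263 kg + 837 kg + 2,225 kg + 1,877 kg + 2,217 kg + 1,685 kg + 995 kg + 1,688 kg + 961 kg + 2,497 kg + 1,055 kg = 19,302 kg.
18,000 kg < 19,302 kg ≤ 20,000 kg, so Category B applies.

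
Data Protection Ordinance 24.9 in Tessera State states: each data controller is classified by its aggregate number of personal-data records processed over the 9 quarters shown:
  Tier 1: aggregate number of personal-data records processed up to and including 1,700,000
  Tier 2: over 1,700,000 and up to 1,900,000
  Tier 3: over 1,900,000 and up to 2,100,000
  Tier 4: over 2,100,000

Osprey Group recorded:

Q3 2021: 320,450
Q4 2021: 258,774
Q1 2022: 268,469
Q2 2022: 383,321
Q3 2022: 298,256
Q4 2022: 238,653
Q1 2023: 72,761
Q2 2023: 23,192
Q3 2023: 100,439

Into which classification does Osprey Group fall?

Aggregate number of personal-data records processed: 320,450 + 258,774 + 268,469 + 383,321 + 298,256 + 238,653 + 72,761 + 23,192 + 100,439 = 1,964,315.
1,900,000 < 1,964,315 ≤ 2,100,000, so Tier 3 applies.

Tier 3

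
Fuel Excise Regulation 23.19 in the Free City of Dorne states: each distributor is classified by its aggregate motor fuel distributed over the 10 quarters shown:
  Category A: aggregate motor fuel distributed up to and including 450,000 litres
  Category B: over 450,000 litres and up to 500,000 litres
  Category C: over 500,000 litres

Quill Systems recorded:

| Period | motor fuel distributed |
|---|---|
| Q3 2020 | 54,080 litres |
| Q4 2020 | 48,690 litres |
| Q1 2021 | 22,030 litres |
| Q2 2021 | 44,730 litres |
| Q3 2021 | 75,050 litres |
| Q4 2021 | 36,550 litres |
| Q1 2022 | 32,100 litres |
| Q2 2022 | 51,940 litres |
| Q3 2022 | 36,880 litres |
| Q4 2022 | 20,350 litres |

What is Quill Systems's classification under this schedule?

Category A

Aggregate motor fuel distributed: 54,080 litres + 48,690 litres + 22,030 litres + 44,730 litres + 75,050 litres + 36,550 litres + 32,100 litres + 51,940 litres + 36,880 litres + 20,350 litres = 422,400 litres.
422,400 litres ≤ 450,000 litres, so Category A applies.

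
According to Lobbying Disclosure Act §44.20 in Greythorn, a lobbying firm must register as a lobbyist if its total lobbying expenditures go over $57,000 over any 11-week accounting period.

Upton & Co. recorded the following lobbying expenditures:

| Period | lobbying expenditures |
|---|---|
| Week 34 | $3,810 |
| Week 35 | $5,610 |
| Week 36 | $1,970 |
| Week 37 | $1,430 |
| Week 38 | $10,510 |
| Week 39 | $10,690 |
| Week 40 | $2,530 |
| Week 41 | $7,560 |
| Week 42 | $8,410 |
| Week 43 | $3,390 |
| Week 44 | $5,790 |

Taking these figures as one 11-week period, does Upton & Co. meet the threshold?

Total lobbying expenditures: $3,810 + $5,610 + $1,970 + $1,430 + $10,510 + $10,690 + $2,530 + $7,560 + $8,410 + $3,390 + $5,790 = $61,700.
$61,700 > $57,000, so the threshold is exceeded.

Yes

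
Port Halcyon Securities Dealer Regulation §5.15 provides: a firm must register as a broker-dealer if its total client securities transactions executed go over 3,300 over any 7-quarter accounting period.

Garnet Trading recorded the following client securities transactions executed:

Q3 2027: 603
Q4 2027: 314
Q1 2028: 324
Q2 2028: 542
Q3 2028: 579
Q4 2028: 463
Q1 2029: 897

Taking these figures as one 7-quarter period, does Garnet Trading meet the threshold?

Yes

Total client securities transactions executed: 603 + 314 + 324 + 542 + 579 + 463 + 897 = 3,722.
3,722 > 3,300, so the threshold is exceeded.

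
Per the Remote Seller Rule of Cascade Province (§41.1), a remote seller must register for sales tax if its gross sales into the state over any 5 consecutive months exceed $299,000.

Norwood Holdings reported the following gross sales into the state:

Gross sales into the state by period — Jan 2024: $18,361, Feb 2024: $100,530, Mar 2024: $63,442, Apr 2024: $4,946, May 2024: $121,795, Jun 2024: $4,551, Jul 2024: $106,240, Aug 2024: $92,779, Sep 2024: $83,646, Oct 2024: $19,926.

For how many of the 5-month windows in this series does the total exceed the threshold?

Jan 2024–May 2024: $18,361 + $100,530 + $63,442 + $4,946 + $121,795 = $309,074 (over)
Feb 2024–Jun 2024: $100,530 + $63,442 + $4,946 + $121,795 + $4,551 = $295,264 (under)
Mar 2024–Jul 2024: $63,442 + $4,946 + $121,795 + $4,551 + $106,240 = $300,974 (over)
Apr 2024–Aug 2024: $4,946 + $121,795 + $4,551 + $106,240 + $92,779 = $330,311 (over)
May 2024–Sep 2024: $121,795 + $4,551 + $106,240 + $92,779 + $83,646 = $409,011 (over)
Jun 2024–Oct 2024: $4,551 + $106,240 + $92,779 + $83,646 + $19,926 = $307,142 (over)
5 windows exceed the threshold.

5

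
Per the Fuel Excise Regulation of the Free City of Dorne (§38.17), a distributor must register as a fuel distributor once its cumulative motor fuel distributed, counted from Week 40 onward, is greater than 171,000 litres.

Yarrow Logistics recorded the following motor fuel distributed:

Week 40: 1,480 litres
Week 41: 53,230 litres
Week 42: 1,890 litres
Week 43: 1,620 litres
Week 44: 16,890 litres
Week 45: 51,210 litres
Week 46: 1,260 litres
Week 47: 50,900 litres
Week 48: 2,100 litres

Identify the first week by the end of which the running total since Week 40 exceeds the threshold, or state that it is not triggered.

Through Week 40: 1,480 litres
Through Week 41: 54,710 litres
Through Week 42: 56,600 litres
Through Week 43: 58,220 litres
Through Week 44: 75,110 litres
Through Week 45: 126,320 litres
Through Week 46: 127,580 litres
Through Week 47: 178,480 litres ← exceeds threshold

Week 47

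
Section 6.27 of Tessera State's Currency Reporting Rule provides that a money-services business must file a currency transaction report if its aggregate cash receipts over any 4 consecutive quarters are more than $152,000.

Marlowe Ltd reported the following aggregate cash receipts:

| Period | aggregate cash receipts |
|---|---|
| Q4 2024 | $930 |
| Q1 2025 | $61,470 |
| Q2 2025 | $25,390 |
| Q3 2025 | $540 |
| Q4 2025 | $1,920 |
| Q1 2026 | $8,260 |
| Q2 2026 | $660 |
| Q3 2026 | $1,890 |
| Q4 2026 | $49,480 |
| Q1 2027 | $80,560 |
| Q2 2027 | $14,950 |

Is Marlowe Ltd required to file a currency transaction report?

Q4 2024–Q3 2025: $930 + $61,470 + $25,390 + $540 = $88,330 (under)
Q1 2025–Q4 2025: $61,470 + $25,390 + $540 + $1,920 = $89,320 (under)
Q2 2025–Q1 2026: $25,390 + $540 + $1,920 + $8,260 = $36,110 (under)
Q3 2025–Q2 2026: $540 + $1,920 + $8,260 + $660 = $11,380 (under)
Q4 2025–Q3 2026: $1,920 + $8,260 + $660 + $1,890 = $12,730 (under)
Q1 2026–Q4 2026: $8,260 + $660 + $1,890 + $49,480 = $60,290 (under)
Q2 2026–Q1 2027: $660 + $1,890 + $49,480 + $80,560 = $132,590 (under)
Q3 2026–Q2 2027: $1,890 + $49,480 + $80,560 + $14,950 = $146,880 (under)
No window exceeds $152,000.

No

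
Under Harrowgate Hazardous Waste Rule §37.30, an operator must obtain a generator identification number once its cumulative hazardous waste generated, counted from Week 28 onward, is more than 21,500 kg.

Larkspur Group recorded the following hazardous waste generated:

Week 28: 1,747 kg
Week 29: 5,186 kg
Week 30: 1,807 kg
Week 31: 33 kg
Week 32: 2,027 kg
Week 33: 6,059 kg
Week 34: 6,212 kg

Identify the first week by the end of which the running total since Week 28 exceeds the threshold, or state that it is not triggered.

Through Week 28: 1,747 kg
Through Week 29: 6,933 kg
Through Week 30: 8,740 kg
Through Week 31: 8,773 kg
Through Week 32: 10,800 kg
Through Week 33: 16,859 kg
Through Week 34: 23,071 kg ← exceeds threshold

Week 34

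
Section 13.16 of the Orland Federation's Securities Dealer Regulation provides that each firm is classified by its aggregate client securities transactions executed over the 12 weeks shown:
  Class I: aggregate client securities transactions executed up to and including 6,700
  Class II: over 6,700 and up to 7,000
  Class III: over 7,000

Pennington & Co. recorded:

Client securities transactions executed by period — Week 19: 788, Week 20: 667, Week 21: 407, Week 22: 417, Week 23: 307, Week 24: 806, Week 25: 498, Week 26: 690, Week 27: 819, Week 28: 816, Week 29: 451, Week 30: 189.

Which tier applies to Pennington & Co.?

Aggregate client securities transactions executed: 788 + 667 + 407 + 417 + 307 + 806 + 498 + 690 + 819 + 816 + 451 + 189 = 6,855.
6,700 < 6,855 ≤ 7,000, so Class II applies.

Class II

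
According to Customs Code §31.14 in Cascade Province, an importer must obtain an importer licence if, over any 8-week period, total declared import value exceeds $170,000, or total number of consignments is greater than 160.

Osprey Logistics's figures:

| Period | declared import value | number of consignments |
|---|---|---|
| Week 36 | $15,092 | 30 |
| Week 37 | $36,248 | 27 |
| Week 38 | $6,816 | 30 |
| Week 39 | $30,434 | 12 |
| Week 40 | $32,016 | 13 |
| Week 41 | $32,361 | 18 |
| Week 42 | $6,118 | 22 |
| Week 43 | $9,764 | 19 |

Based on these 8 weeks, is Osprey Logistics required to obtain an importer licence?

Total declared import value: $15,092 + $36,248 + $6,816 + $30,434 + $32,016 + $32,361 + $6,118 + $9,764 = $168,849 (≤ $170,000).
Total number of consignments: 30 + 27 + 30 + 12 + 13 + 18 + 22 + 19 = 171 (> 160).
The test is 'or': at least one threshold is exceeded.

Yes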